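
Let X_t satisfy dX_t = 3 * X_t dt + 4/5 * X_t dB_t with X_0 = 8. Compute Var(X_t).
Var(X_t) = 64*(exp(16*t/25) - 1)*exp(6*t)

For GBM dX = mu X dt + sigma X dB with X_0 = x_0, apply Itô to Y = log X: dY = (mu - sigma^2/2) dt + sigma dB, so Y_t = log(x_0) + (mu - sigma^2/2) t + sigma B_t and hence X_t = x_0 * exp((mu - sigma^2/2) t + sigma B_t).
With mu = 3, sigma = 4/5, x_0 = 8, this gives:
  X_t = 8 * exp((67/25) * t + (4/5) * B_t).
Since sigma*B_t ~ Normal(0, sigma^2 t), E[exp(sigma*B_t)] = exp(sigma^2 t / 2); so E[X_t] = x_0 * exp((mu - sigma^2/2) t) * exp(sigma^2 t / 2) = x_0 * exp(mu t) = 8*exp(3*t).
Var(X_t) = E[X_t^2] - (E[X_t])^2 = x_0^2 * exp(2 mu t) * (exp(sigma^2 t) - 1) = 64*(exp(16*t/25) - 1)*exp(6*t).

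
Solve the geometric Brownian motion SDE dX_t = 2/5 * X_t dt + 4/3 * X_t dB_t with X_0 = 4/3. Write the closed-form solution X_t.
X_t = 4/3 * exp((-22/45) * t + (4/3) * B_t)

For GBM dX = mu X dt + sigma X dB with X_0 = x_0, apply Itô to Y = log X: dY = (mu - sigma^2/2) dt + sigma dB, so Y_t = log(x_0) + (mu - sigma^2/2) t + sigma B_t and hence X_t = x_0 * exp((mu - sigma^2/2) t + sigma B_t).
With mu = 2/5, sigma = 4/3, x_0 = 4/3, this gives:
  X_t = 4/3 * exp((-22/45) * t + (4/3) * B_t).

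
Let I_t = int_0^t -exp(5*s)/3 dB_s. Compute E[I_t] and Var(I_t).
E[I_t] = 0; Var(I_t) = exp(10*t)/90 - 1/90

The Itô integral of a deterministic integrand f(s) has mean 0 because each increment f(s) * (B_{s+ds} - B_s) has mean 0. By the Itô isometry:
  Var( int_0^t f(s) dB_s ) = E[ (int_0^t f(s) dB_s)^2 ] = int_0^t f(s)^2 ds.
Here f(s) = -exp(5*s)/3, so f(s)^2 = exp(10*s)/9. Integrate:
  int_0^t (exp(10*s)/9) ds = exp(10*t)/90 - 1/90.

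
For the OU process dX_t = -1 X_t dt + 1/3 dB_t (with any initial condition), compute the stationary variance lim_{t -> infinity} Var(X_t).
lim Var(X_t) = 1/18

The OU SDE dX = -theta X dt + sigma dB admits the integrating factor exp(theta t): d(exp(theta t) X_t) = sigma exp(theta t) dB_t. Integrating from 0 to t gives X_t = x_0 * exp(-theta t) + sigma * int_0^t exp(-theta (t-s)) dB_s for any initial x_0. The Itô integral has variance (by the Itô isometry) sigma^2 * int_0^t exp(-2 theta (t - s)) ds = sigma^2 * (1 - exp(-2 theta t)) / (2 theta), independent of x_0.
With theta = 1, sigma = 1/3:
  Var(X_t) = (1/3)^2 * (1 - exp(-2*1 t)) / (2 * 1) = 1/18 - exp(-2*t)/18.
As t -> infinity, exp(-2*1 t) -> 0, so the stationary variance is sigma^2 / (2 theta) = 1/18.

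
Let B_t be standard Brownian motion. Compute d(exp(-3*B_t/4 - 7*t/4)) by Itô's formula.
d(exp(-3*B_t/4 - 7*t/4)) = (-47*exp(-3*B_t/4 - 7*t/4)/32) dt + (-3*exp(-3*B_t/4 - 7*t/4)/4) dB_t

Itô's formula for f(t, x): d f(t, B_t) = (f_t + (1/2) f_xx) dt + f_x dB_t. Compute partials of f(t, x) = exp(-7*t/4 - 3*x/4):
  f_t(t,x)  = -7*exp(-7*t/4 - 3*x/4)/4
  f_x(t,x)  = -3*exp(-7*t/4 - 3*x/4)/4
  f_xx(t,x) = 9*exp(-7*t/4 - 3*x/4)/16
Assemble drift = f_t + (1/2) f_xx = -47*exp(-7*t/4 - 3*x/4)/32 and diffusion = f_x = -3*exp(-7*t/4 - 3*x/4)/4. Substituting x = B_t:
  d(exp(-3*B_t/4 - 7*t/4)) = (-47*exp(-3*B_t/4 - 7*t/4)/32) dt + (-3*exp(-3*B_t/4 - 7*t/4)/4) dB_t.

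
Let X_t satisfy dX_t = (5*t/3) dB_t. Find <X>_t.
<X>_t = 25*t^3/27

For an Itô process dX_t = a(t) dt + b(t) dB_t, the quadratic variation is <X>_t = int_0^t b(s)^2 ds (the drift term does not contribute). Here b(s) = 5*s/3, so
  b(s)^2 = 25*s^2/9.
Integrating from 0 to t:
  <X>_t = int_0^t (25*s^2/9) ds = 25*t^3/27.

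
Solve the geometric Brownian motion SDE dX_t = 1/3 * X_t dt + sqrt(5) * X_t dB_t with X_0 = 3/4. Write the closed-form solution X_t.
X_t = 3/4 * exp((-13/6) * t + (sqrt(5)) * B_t)

For GBM dX = mu X dt + sigma X dB with X_0 = x_0, apply Itô to Y = log X: dY = (mu - sigma^2/2) dt + sigma dB, so Y_t = log(x_0) + (mu - sigma^2/2) t + sigma B_t and hence X_t = x_0 * exp((mu - sigma^2/2) t + sigma B_t).
With mu = 1/3, sigma = sqrt(5), x_0 = 3/4, this gives:
  X_t = 3/4 * exp((-13/6) * t + (sqrt(5)) * B_t).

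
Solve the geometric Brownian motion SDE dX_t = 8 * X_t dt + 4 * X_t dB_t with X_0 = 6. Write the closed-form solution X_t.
X_t = 6 * exp((0) * t + (4) * B_t)

For GBM dX = mu X dt + sigma X dB with X_0 = x_0, apply Itô to Y = log X: dY = (mu - sigma^2/2) dt + sigma dB, so Y_t = log(x_0) + (mu - sigma^2/2) t + sigma B_t and hence X_t = x_0 * exp((mu - sigma^2/2) t + sigma B_t).
With mu = 8, sigma = 4, x_0 = 6, this gives:
  X_t = 6 * exp((0) * t + (4) * B_t).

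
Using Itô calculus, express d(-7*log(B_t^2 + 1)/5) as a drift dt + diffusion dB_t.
d(-7*log(B_t^2 + 1)/5) = (7*(B_t^2 - 1)/(5*(B_t^2 + 1)^2)) dt + (-14*B_t/(5*B_t^2 + 5)) dB_t

Itô's formula for f(B_t) gives d f(B_t) = f'(B_t) dB_t + (1/2) f''(B_t) dt. Compute derivatives of f(x) = -7*log(x^2 + 1)/5:
  f'(x)  = -14*x/(5*x^2 + 5)
  f''(x) = 14*(x^2 - 1)/(5*(x^2 + 1)^2)
Substitute x = B_t and multiply the f'' term by 1/2:
  drift     = (1/2) * (14*(x^2 - 1)/(5*(x^2 + 1)^2)) evaluated at B_t = 7*(B_t^2 - 1)/(5*(B_t^2 + 1)^2)
  diffusion = (-14*x/(5*x^2 + 5)) evaluated at B_t = -14*B_t/(5*B_t^2 + 5)
Therefore d(-7*log(B_t^2 + 1)/5) = (7*(B_t^2 - 1)/(5*(B_t^2 + 1)^2)) dt + (-14*B_t/(5*B_t^2 + 5)) dB_t.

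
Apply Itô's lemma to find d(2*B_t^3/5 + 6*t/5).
d(2*B_t^3/5 + 6*t/5) = (6*B_t/5 + 6/5) dt + (6*B_t^2/5) dB_t

Itô's formula for f(t, x): d f(t, B_t) = (f_t + (1/2) f_xx) dt + f_x dB_t. Compute partials of f(t, x) = 6*t/5 + 2*x^3/5:
  f_t(t,x)  = 6/5
  f_x(t,x)  = 6*x^2/5
  f_xx(t,x) = 12*x/5
Assemble drift = f_t + (1/2) f_xx = 6*x/5 + 6/5 and diffusion = f_x = 6*x^2/5. Substituting x = B_t:
  d(2*B_t^3/5 + 6*t/5) = (6*B_t/5 + 6/5) dt + (6*B_t^2/5) dB_t.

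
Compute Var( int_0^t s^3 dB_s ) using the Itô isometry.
Var = t^7/7

The Itô integral of a deterministic integrand f(s) has mean 0 because each increment f(s) * (B_{s+ds} - B_s) has mean 0. By the Itô isometry:
  Var( int_0^t f(s) dB_s ) = E[ (int_0^t f(s) dB_s)^2 ] = int_0^t f(s)^2 ds.
Here f(s) = s^3, so f(s)^2 = s^6. Integrate:
  int_0^t (s^6) ds = t^7/7.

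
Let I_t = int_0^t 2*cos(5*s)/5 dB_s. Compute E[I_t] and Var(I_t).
E[I_t] = 0; Var(I_t) = 2*t/25 + sin(10*t)/125

The Itô integral of a deterministic integrand f(s) has mean 0 because each increment f(s) * (B_{s+ds} - B_s) has mean 0. By the Itô isometry:
  Var( int_0^t f(s) dB_s ) = E[ (int_0^t f(s) dB_s)^2 ] = int_0^t f(s)^2 ds.
Here f(s) = 2*cos(5*s)/5, so f(s)^2 = 4*cos(5*s)^2/25. Integrate:
  int_0^t (4*cos(5*s)^2/25) ds = 2*t/25 + sin(10*t)/125.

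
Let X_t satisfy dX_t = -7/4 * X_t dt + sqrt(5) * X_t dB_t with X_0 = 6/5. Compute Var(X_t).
Var(X_t) = (36*exp(5*t) - 36)*exp(-7*t/2)/25

For GBM dX = mu X dt + sigma X dB with X_0 = x_0, apply Itô to Y = log X: dY = (mu - sigma^2/2) dt + sigma dB, so Y_t = log(x_0) + (mu - sigma^2/2) t + sigma B_t and hence X_t = x_0 * exp((mu - sigma^2/2) t + sigma B_t).
With mu = -7/4, sigma = sqrt(5), x_0 = 6/5, this gives:
  X_t = 6/5 * exp((-17/4) * t + (sqrt(5)) * B_t).
Since sigma*B_t ~ Normal(0, sigma^2 t), E[exp(sigma*B_t)] = exp(sigma^2 t / 2); so E[X_t] = x_0 * exp((mu - sigma^2/2) t) * exp(sigma^2 t / 2) = x_0 * exp(mu t) = 6*exp(-7*t/4)/5.
Var(X_t) = E[X_t^2] - (E[X_t])^2 = x_0^2 * exp(2 mu t) * (exp(sigma^2 t) - 1) = (36*exp(5*t) - 36)*exp(-7*t/2)/25.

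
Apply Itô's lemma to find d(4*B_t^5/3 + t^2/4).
d(4*B_t^5/3 + t^2/4) = (40*B_t^3/3 + t/2) dt + (20*B_t^4/3) dB_t

Itô's formula for f(t, x): d f(t, B_t) = (f_t + (1/2) f_xx) dt + f_x dB_t. Compute partials of f(t, x) = t^2/4 + 4*x^5/3:
  f_t(t,x)  = t/2
  f_x(t,x)  = 20*x^4/3
  f_xx(t,x) = 80*x^3/3
Assemble drift = f_t + (1/2) f_xx = t/2 + 40*x^3/3 and diffusion = f_x = 20*x^4/3. Substituting x = B_t:
  d(4*B_t^5/3 + t^2/4) = (40*B_t^3/3 + t/2) dt + (20*B_t^4/3) dB_t.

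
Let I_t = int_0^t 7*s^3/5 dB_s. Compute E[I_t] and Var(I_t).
E[I_t] = 0; Var(I_t) = 7*t^7/25

The Itô integral of a deterministic integrand f(s) has mean 0 because each increment f(s) * (B_{s+ds} - B_s) has mean 0. By the Itô isometry:
  Var( int_0^t f(s) dB_s ) = E[ (int_0^t f(s) dB_s)^2 ] = int_0^t f(s)^2 ds.
Here f(s) = 7*s^3/5, so f(s)^2 = 49*s^6/25. Integrate:
  int_0^t (49*s^6/25) ds = 7*t^7/25.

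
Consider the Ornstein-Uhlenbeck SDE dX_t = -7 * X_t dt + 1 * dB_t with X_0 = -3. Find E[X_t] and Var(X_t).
E[X_t] = -3*exp(-7*t); Var(X_t) = 1/14 - exp(-14*t)/14

The OU SDE dX = -theta X dt + sigma dB admits the integrating factor exp(theta t): d(exp(theta t) X_t) = sigma exp(theta t) dB_t. Integrating from 0 to t:
  X_t = x_0 * exp(-theta t) + sigma * int_0^t exp(-theta (t-s)) dB_s.
The Itô integral has mean 0 and (by the Itô isometry) variance sigma^2 * int_0^t exp(-2 theta (t - s)) ds = sigma^2 * (1 - exp(-2 theta t)) / (2 theta).
With theta = 7, sigma = 1, x_0 = -3:
  E[X_t] = -3 * exp(-7 t) = -3*exp(-7*t)
  Var(X_t) = (1)^2 * (1 - exp(-2*7 t)) / (2 * 7) = 1/14 - exp(-14*t)/14.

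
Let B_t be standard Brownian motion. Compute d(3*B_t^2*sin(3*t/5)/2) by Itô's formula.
d(3*B_t^2*sin(3*t/5)/2) = (9*B_t^2*cos(3*t/5)/10 + 3*sin(3*t/5)/2) dt + (3*B_t*sin(3*t/5)) dB_t

Itô's formula for f(t, x): d f(t, B_t) = (f_t + (1/2) f_xx) dt + f_x dB_t. Compute partials of f(t, x) = 3*x^2*sin(3*t/5)/2:
  f_t(t,x)  = 9*x^2*cos(3*t/5)/10
  f_x(t,x)  = 3*x*sin(3*t/5)
  f_xx(t,x) = 3*sin(3*t/5)
Assemble drift = f_t + (1/2) f_xx = 9*x^2*cos(3*t/5)/10 + 3*sin(3*t/5)/2 and diffusion = f_x = 3*x*sin(3*t/5). Substituting x = B_t:
  d(3*B_t^2*sin(3*t/5)/2) = (9*B_t^2*cos(3*t/5)/10 + 3*sin(3*t/5)/2) dt + (3*B_t*sin(3*t/5)) dB_t.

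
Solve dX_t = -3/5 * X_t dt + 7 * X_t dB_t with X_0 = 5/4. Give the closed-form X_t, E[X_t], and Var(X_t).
X_t = 5/4 * exp((-251/10) t + (7) B_t); E[X_t] = 5*exp(-3*t/5)/4; Var(X_t) = (25*exp(49*t) - 25)*exp(-6*t/5)/16

For GBM dX = mu X dt + sigma X dB with X_0 = x_0, apply Itô to Y = log X: dY = (mu - sigma^2/2) dt + sigma dB, so Y_t = log(x_0) + (mu - sigma^2/2) t + sigma B_t and hence X_t = x_0 * exp((mu - sigma^2/2) t + sigma B_t).
With mu = -3/5, sigma = 7, x_0 = 5/4, this gives:
  X_t = 5/4 * exp((-251/10) * t + (7) * B_t).
Since sigma*B_t ~ Normal(0, sigma^2 t), E[exp(sigma*B_t)] = exp(sigma^2 t / 2); so E[X_t] = x_0 * exp((mu - sigma^2/2) t) * exp(sigma^2 t / 2) = x_0 * exp(mu t) = 5*exp(-3*t/5)/4.
Var(X_t) = E[X_t^2] - (E[X_t])^2 = x_0^2 * exp(2 mu t) * (exp(sigma^2 t) - 1) = (25*exp(49*t) - 25)*exp(-6*t/5)/16.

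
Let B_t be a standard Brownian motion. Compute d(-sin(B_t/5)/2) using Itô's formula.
d(-sin(B_t/5)/2) = (sin(B_t/5)/100) dt + (-cos(B_t/5)/10) dB_t

Itô's formula for f(B_t) gives d f(B_t) = f'(B_t) dB_t + (1/2) f''(B_t) dt. Compute derivatives of f(x) = -sin(x/5)/2:
  f'(x)  = -cos(x/5)/10
  f''(x) = sin(x/5)/50
Substitute x = B_t and multiply the f'' term by 1/2:
  drift     = (1/2) * (sin(x/5)/50) evaluated at B_t = sin(B_t/5)/100
  diffusion = (-cos(x/5)/10) evaluated at B_t = -cos(B_t/5)/10
Therefore d(-sin(B_t/5)/2) = (sin(B_t/5)/100) dt + (-cos(B_t/5)/10) dB_t.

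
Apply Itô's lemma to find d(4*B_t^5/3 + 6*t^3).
d(4*B_t^5/3 + 6*t^3) = (40*B_t^3/3 + 18*t^2) dt + (20*B_t^4/3) dB_t

Itô's formula for f(t, x): d f(t, B_t) = (f_t + (1/2) f_xx) dt + f_x dB_t. Compute partials of f(t, x) = 6*t^3 + 4*x^5/3:
  f_t(t,x)  = 18*t^2
  f_x(t,x)  = 20*x^4/3
  f_xx(t,x) = 80*x^3/3
Assemble drift = f_t + (1/2) f_xx = 18*t^2 + 40*x^3/3 and diffusion = f_x = 20*x^4/3. Substituting x = B_t:
  d(4*B_t^5/3 + 6*t^3) = (40*B_t^3/3 + 18*t^2) dt + (20*B_t^4/3) dB_t.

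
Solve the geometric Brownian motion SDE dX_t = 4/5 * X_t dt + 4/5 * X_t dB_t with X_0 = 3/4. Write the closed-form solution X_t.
X_t = 3/4 * exp((12/25) * t + (4/5) * B_t)

For GBM dX = mu X dt + sigma X dB with X_0 = x_0, apply Itô to Y = log X: dY = (mu - sigma^2/2) dt + sigma dB, so Y_t = log(x_0) + (mu - sigma^2/2) t + sigma B_t and hence X_t = x_0 * exp((mu - sigma^2/2) t + sigma B_t).
With mu = 4/5, sigma = 4/5, x_0 = 3/4, this gives:
  X_t = 3/4 * exp((12/25) * t + (4/5) * B_t).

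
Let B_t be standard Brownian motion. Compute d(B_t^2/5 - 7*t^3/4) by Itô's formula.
d(B_t^2/5 - 7*t^3/4) = (1/5 - 21*t^2/4) dt + (2*B_t/5) dB_t

Itô's formula for f(t, x): d f(t, B_t) = (f_t + (1/2) f_xx) dt + f_x dB_t. Compute partials of f(t, x) = -7*t^3/4 + x^2/5:
  f_t(t,x)  = -21*t^2/4
  f_x(t,x)  = 2*x/5
  f_xx(t,x) = 2/5
Assemble drift = f_t + (1/2) f_xx = 1/5 - 21*t^2/4 and diffusion = f_x = 2*x/5. Substituting x = B_t:
  d(B_t^2/5 - 7*t^3/4) = (1/5 - 21*t^2/4) dt + (2*B_t/5) dB_t.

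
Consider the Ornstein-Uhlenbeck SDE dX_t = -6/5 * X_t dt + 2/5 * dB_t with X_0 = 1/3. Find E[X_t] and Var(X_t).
E[X_t] = exp(-6*t/5)/3; Var(X_t) = 1/15 - exp(-12*t/5)/15

The OU SDE dX = -theta X dt + sigma dB admits the integrating factor exp(theta t): d(exp(theta t) X_t) = sigma exp(theta t) dB_t. Integrating from 0 to t:
  X_t = x_0 * exp(-theta t) + sigma * int_0^t exp(-theta (t-s)) dB_s.
The Itô integral has mean 0 and (by the Itô isometry) variance sigma^2 * int_0^t exp(-2 theta (t - s)) ds = sigma^2 * (1 - exp(-2 theta t)) / (2 theta).
With theta = 6/5, sigma = 2/5, x_0 = 1/3:
  E[X_t] = 1/3 * exp(-6/5 t) = exp(-6*t/5)/3
  Var(X_t) = (2/5)^2 * (1 - exp(-2*6/5 t)) / (2 * 6/5) = 1/15 - exp(-12*t/5)/15.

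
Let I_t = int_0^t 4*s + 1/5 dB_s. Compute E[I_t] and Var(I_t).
E[I_t] = 0; Var(I_t) = t*(400*t^2 + 60*t + 3)/75

The Itô integral of a deterministic integrand f(s) has mean 0 because each increment f(s) * (B_{s+ds} - B_s) has mean 0. By the Itô isometry:
  Var( int_0^t f(s) dB_s ) = E[ (int_0^t f(s) dB_s)^2 ] = int_0^t f(s)^2 ds.
Here f(s) = 4*s + 1/5, so f(s)^2 = (20*s + 1)^2/25. Integrate:
  int_0^t ((20*s + 1)^2/25) ds = t*(400*t^2 + 60*t + 3)/75.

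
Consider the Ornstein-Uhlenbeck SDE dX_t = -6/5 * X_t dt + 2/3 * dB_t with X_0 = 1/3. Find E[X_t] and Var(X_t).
E[X_t] = exp(-6*t/5)/3; Var(X_t) = 5/27 - 5*exp(-12*t/5)/27

The OU SDE dX = -theta X dt + sigma dB admits the integrating factor exp(theta t): d(exp(theta t) X_t) = sigma exp(theta t) dB_t. Integrating from 0 to t:
  X_t = x_0 * exp(-theta t) + sigma * int_0^t exp(-theta (t-s)) dB_s.
The Itô integral has mean 0 and (by the Itô isometry) variance sigma^2 * int_0^t exp(-2 theta (t - s)) ds = sigma^2 * (1 - exp(-2 theta t)) / (2 theta).
With theta = 6/5, sigma = 2/3, x_0 = 1/3:
  E[X_t] = 1/3 * exp(-6/5 t) = exp(-6*t/5)/3
  Var(X_t) = (2/3)^2 * (1 - exp(-2*6/5 t)) / (2 * 6/5) = 5/27 - 5*exp(-12*t/5)/27.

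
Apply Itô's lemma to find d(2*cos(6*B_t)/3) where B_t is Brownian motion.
d(2*cos(6*B_t)/3) = (-12*cos(6*B_t)) dt + (-4*sin(6*B_t)) dB_t

Itô's formula for f(B_t) gives d f(B_t) = f'(B_t) dB_t + (1/2) f''(B_t) dt. Compute derivatives of f(x) = 2*cos(6*x)/3:
  f'(x)  = -4*sin(6*x)
  f''(x) = -24*cos(6*x)
Substitute x = B_t and multiply the f'' term by 1/2:
  drift     = (1/2) * (-24*cos(6*x)) evaluated at B_t = -12*cos(6*B_t)
  diffusion = (-4*sin(6*x)) evaluated at B_t = -4*sin(6*B_t)
Therefore d(2*cos(6*B_t)/3) = (-12*cos(6*B_t)) dt + (-4*sin(6*B_t)) dB_t.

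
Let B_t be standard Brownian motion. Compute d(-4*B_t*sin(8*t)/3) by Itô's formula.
d(-4*B_t*sin(8*t)/3) = (-32*B_t*cos(8*t)/3) dt + (-4*sin(8*t)/3) dB_t

Itô's formula for f(t, x): d f(t, B_t) = (f_t + (1/2) f_xx) dt + f_x dB_t. Compute partials of f(t, x) = -4*x*sin(8*t)/3:
  f_t(t,x)  = -32*x*cos(8*t)/3
  f_x(t,x)  = -4*sin(8*t)/3
  f_xx(t,x) = 0
Assemble drift = f_t + (1/2) f_xx = -32*x*cos(8*t)/3 and diffusion = f_x = -4*sin(8*t)/3. Substituting x = B_t:
  d(-4*B_t*sin(8*t)/3) = (-32*B_t*cos(8*t)/3) dt + (-4*sin(8*t)/3) dB_t.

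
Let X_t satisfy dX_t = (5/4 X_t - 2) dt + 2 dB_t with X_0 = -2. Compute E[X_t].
E[X_t] = 8/5 - 18*exp(5*t/4)/5

Taking expectations and using E[dB_t] = 0, the mean m(t) = E[X_t] satisfies the ODE m'(t) = a m(t) + b with m(0) = x_0. With a = 5/4, b = -2, x_0 = -2, the solution is
  m(t) = x_0 * exp(a t) + (b/a) * (exp(a t) - 1)
       = (-2) * exp((5/4) t) + ((-2)/(5/4)) * (exp((5/4) t) - 1)
       = 8/5 - 18*exp(5*t/4)/5.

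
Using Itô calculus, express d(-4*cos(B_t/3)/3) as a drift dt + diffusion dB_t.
d(-4*cos(B_t/3)/3) = (2*cos(B_t/3)/27) dt + (4*sin(B_t/3)/9) dB_t

Itô's formula for f(B_t) gives d f(B_t) = f'(B_t) dB_t + (1/2) f''(B_t) dt. Compute derivatives of f(x) = -4*cos(x/3)/3:
  f'(x)  = 4*sin(x/3)/9
  f''(x) = 4*cos(x/3)/27
Substitute x = B_t and multiply the f'' term by 1/2:
  drift     = (1/2) * (4*cos(x/3)/27) evaluated at B_t = 2*cos(B_t/3)/27
  diffusion = (4*sin(x/3)/9) evaluated at B_t = 4*sin(B_t/3)/9
Therefore d(-4*cos(B_t/3)/3) = (2*cos(B_t/3)/27) dt + (4*sin(B_t/3)/9) dB_t.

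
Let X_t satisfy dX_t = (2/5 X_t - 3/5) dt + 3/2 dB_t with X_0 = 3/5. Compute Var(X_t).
Var(X_t) = 45*exp(4*t/5)/16 - 45/16

The variance V(t) = Var(X_t) satisfies V'(t) = 2 a V(t) + c^2 with V(0) = 0 (drift coefficient is linear in X, diffusion is constant). With a = 2/5, c = 3/2, the solution is
  V(t) = (c^2 / (2 a)) * (exp(2 a t) - 1)
       = ((3/2)^2 / (2*(2/5))) * (exp((4/5) t) - 1)
       = 45*exp(4*t/5)/16 - 45/16.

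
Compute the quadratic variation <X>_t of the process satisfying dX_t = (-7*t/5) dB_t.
<X>_t = 49*t^3/75

For an Itô process dX_t = a(t) dt + b(t) dB_t, the quadratic variation is <X>_t = int_0^t b(s)^2 ds (the drift term does not contribute). Here b(s) = -7*s/5, so
  b(s)^2 = 49*s^2/25.
Integrating from 0 to t:
  <X>_t = int_0^t (49*s^2/25) ds = 49*t^3/75.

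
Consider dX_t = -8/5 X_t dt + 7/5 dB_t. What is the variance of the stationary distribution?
lim Var(X_t) = 49/80

The OU SDE dX = -theta X dt + sigma dB admits the integrating factor exp(theta t): d(exp(theta t) X_t) = sigma exp(theta t) dB_t. Integrating from 0 to t gives X_t = x_0 * exp(-theta t) + sigma * int_0^t exp(-theta (t-s)) dB_s for any initial x_0. The Itô integral has variance (by the Itô isometry) sigma^2 * int_0^t exp(-2 theta (t - s)) ds = sigma^2 * (1 - exp(-2 theta t)) / (2 theta), independent of x_0.
With theta = 8/5, sigma = 7/5:
  Var(X_t) = (7/5)^2 * (1 - exp(-2*8/5 t)) / (2 * 8/5) = 49/80 - 49*exp(-16*t/5)/80.
As t -> infinity, exp(-2*8/5 t) -> 0, so the stationary variance is sigma^2 / (2 theta) = 49/80.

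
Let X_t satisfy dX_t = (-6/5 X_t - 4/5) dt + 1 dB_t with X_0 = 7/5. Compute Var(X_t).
Var(X_t) = 5/12 - 5*exp(-12*t/5)/12

The variance V(t) = Var(X_t) satisfies V'(t) = 2 a V(t) + c^2 with V(0) = 0 (drift coefficient is linear in X, diffusion is constant). With a = -6/5, c = 1, the solution is
  V(t) = (c^2 / (2 a)) * (exp(2 a t) - 1)
       = (1^2 / (2*(-6/5))) * (exp((-12/5) t) - 1)
       = 5/12 - 5*exp(-12*t/5)/12.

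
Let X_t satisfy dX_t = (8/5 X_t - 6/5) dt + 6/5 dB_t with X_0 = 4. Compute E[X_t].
E[X_t] = 13*exp(8*t/5)/4 + 3/4

Taking expectations and using E[dB_t] = 0, the mean m(t) = E[X_t] satisfies the ODE m'(t) = a m(t) + b with m(0) = x_0. With a = 8/5, b = -6/5, x_0 = 4, the solution is
  m(t) = x_0 * exp(a t) + (b/a) * (exp(a t) - 1)
       = 4 * exp((8/5) t) + ((-6/5)/(8/5)) * (exp((8/5) t) - 1)
       = 13*exp(8*t/5)/4 + 3/4.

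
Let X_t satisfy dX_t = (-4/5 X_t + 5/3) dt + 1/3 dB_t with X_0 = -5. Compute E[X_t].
E[X_t] = 25/12 - 85*exp(-4*t/5)/12

Taking expectations and using E[dB_t] = 0, the mean m(t) = E[X_t] satisfies the ODE m'(t) = a m(t) + b with m(0) = x_0. With a = -4/5, b = 5/3, x_0 = -5, the solution is
  m(t) = x_0 * exp(a t) + (b/a) * (exp(a t) - 1)
       = (-5) * exp((-4/5) t) + ((5/3)/(-4/5)) * (exp((-4/5) t) - 1)
       = 25/12 - 85*exp(-4*t/5)/12.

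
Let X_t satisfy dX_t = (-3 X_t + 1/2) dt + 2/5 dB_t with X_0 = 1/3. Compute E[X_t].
E[X_t] = 1/6 + exp(-3*t)/6

Taking expectations and using E[dB_t] = 0, the mean m(t) = E[X_t] satisfies the ODE m'(t) = a m(t) + b with m(0) = x_0. With a = -3, b = 1/2, x_0 = 1/3, the solution is
  m(t) = x_0 * exp(a t) + (b/a) * (exp(a t) - 1)
       = (1/3) * exp((-3) t) + ((1/2)/(-3)) * (exp((-3) t) - 1)
       = 1/6 + exp(-3*t)/6.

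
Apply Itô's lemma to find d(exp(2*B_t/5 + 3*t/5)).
d(exp(2*B_t/5 + 3*t/5)) = (17*exp(2*B_t/5 + 3*t/5)/25) dt + (2*exp(2*B_t/5 + 3*t/5)/5) dB_t

Itô's formula for f(t, x): d f(t, B_t) = (f_t + (1/2) f_xx) dt + f_x dB_t. Compute partials of f(t, x) = exp(3*t/5 + 2*x/5):
  f_t(t,x)  = 3*exp(3*t/5 + 2*x/5)/5
  f_x(t,x)  = 2*exp(3*t/5 + 2*x/5)/5
  f_xx(t,x) = 4*exp(3*t/5 + 2*x/5)/25
Assemble drift = f_t + (1/2) f_xx = 17*exp(3*t/5 + 2*x/5)/25 and diffusion = f_x = 2*exp(3*t/5 + 2*x/5)/5. Substituting x = B_t:
  d(exp(2*B_t/5 + 3*t/5)) = (17*exp(2*B_t/5 + 3*t/5)/25) dt + (2*exp(2*B_t/5 + 3*t/5)/5) dB_t.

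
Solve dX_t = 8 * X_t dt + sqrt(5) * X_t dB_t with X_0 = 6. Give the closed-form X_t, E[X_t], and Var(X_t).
X_t = 6 * exp((11/2) t + (sqrt(5)) B_t); E[X_t] = 6*exp(8*t); Var(X_t) = 36*(exp(5*t) - 1)*exp(16*t)

For GBM dX = mu X dt + sigma X dB with X_0 = x_0, apply Itô to Y = log X: dY = (mu - sigma^2/2) dt + sigma dB, so Y_t = log(x_0) + (mu - sigma^2/2) t + sigma B_t and hence X_t = x_0 * exp((mu - sigma^2/2) t + sigma B_t).
With mu = 8, sigma = sqrt(5), x_0 = 6, this gives:
  X_t = 6 * exp((11/2) * t + (sqrt(5)) * B_t).
Since sigma*B_t ~ Normal(0, sigma^2 t), E[exp(sigma*B_t)] = exp(sigma^2 t / 2); so E[X_t] = x_0 * exp((mu - sigma^2/2) t) * exp(sigma^2 t / 2) = x_0 * exp(mu t) = 6*exp(8*t).
Var(X_t) = E[X_t^2] - (E[X_t])^2 = x_0^2 * exp(2 mu t) * (exp(sigma^2 t) - 1) = 36*(exp(5*t) - 1)*exp(16*t).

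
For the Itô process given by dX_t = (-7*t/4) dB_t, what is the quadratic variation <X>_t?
<X>_t = 49*t^3/48

For an Itô process dX_t = a(t) dt + b(t) dB_t, the quadratic variation is <X>_t = int_0^t b(s)^2 ds (the drift term does not contribute). Here b(s) = -7*s/4, so
  b(s)^2 = 49*s^2/16.
Integrating from 0 to t:
  <X>_t = int_0^t (49*s^2/16) ds = 49*t^3/48.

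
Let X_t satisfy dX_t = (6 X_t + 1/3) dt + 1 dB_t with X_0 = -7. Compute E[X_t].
E[X_t] = -125*exp(6*t)/18 - 1/18

Taking expectations and using E[dB_t] = 0, the mean m(t) = E[X_t] satisfies the ODE m'(t) = a m(t) + b with m(0) = x_0. With a = 6, b = 1/3, x_0 = -7, the solution is
  m(t) = x_0 * exp(a t) + (b/a) * (exp(a t) - 1)
       = (-7) * exp(6 t) + ((1/3)/6) * (exp(6 t) - 1)
       = -125*exp(6*t)/18 - 1/18.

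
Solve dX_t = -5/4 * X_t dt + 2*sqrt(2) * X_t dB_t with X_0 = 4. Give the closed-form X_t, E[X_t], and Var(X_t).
X_t = 4 * exp((-21/4) t + (2*sqrt(2)) B_t); E[X_t] = 4*exp(-5*t/4); Var(X_t) = (16*exp(8*t) - 16)*exp(-5*t/2)

For GBM dX = mu X dt + sigma X dB with X_0 = x_0, apply Itô to Y = log X: dY = (mu - sigma^2/2) dt + sigma dB, so Y_t = log(x_0) + (mu - sigma^2/2) t + sigma B_t and hence X_t = x_0 * exp((mu - sigma^2/2) t + sigma B_t).
With mu = -5/4, sigma = 2*sqrt(2), x_0 = 4, this gives:
  X_t = 4 * exp((-21/4) * t + (2*sqrt(2)) * B_t).
Since sigma*B_t ~ Normal(0, sigma^2 t), E[exp(sigma*B_t)] = exp(sigma^2 t / 2); so E[X_t] = x_0 * exp((mu - sigma^2/2) t) * exp(sigma^2 t / 2) = x_0 * exp(mu t) = 4*exp(-5*t/4).
Var(X_t) = E[X_t^2] - (E[X_t])^2 = x_0^2 * exp(2 mu t) * (exp(sigma^2 t) - 1) = (16*exp(8*t) - 16)*exp(-5*t/2).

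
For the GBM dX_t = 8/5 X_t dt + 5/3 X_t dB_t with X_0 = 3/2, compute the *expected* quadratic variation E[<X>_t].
E[<X>_t] = 1125*exp(269*t/45)/1076 - 1125/1076

<X>_t = int_0^t ((5/3) * X_s)^2 ds. Taking expectation inside the integral: E[<X>_t] = (5/3)^2 * int_0^t E[X_s^2] ds. For GBM, E[X_s^2] = x_0^2 * exp((2 mu + sigma^2) s). Integrating:
  E[<X>_t] = (5/3)^2 * (3/2)^2 * (exp((2*(8/5) + (5/3)^2) t) - 1) / (2*(8/5) + (5/3)^2)
           = (5/3)^2 * (3/2)^2 * (exp((269/45) t) - 1) / (269/45) = 1125*exp(269*t/45)/1076 - 1125/1076.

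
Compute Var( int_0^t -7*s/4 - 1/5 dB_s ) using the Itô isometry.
Var = t*(1225*t^2 + 420*t + 48)/1200

The Itô integral of a deterministic integrand f(s) has mean 0 because each increment f(s) * (B_{s+ds} - B_s) has mean 0. By the Itô isometry:
  Var( int_0^t f(s) dB_s ) = E[ (int_0^t f(s) dB_s)^2 ] = int_0^t f(s)^2 ds.
Here f(s) = -7*s/4 - 1/5, so f(s)^2 = (35*s + 4)^2/400. Integrate:
  int_0^t ((35*s + 4)^2/400) ds = t*(1225*t^2 + 420*t + 48)/1200.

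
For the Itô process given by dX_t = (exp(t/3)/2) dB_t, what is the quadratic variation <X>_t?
<X>_t = 3*exp(2*t/3)/8 - 3/8

For an Itô process dX_t = a(t) dt + b(t) dB_t, the quadratic variation is <X>_t = int_0^t b(s)^2 ds (the drift term does not contribute). Here b(s) = exp(s/3)/2, so
  b(s)^2 = exp(2*s/3)/4.
Integrating from 0 to t:
  <X>_t = int_0^t (exp(2*s/3)/4) ds = 3*exp(2*t/3)/8 - 3/8.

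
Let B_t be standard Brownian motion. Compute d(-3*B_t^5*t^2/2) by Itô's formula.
d(-3*B_t^5*t^2/2) = (3*B_t^3*t*(-B_t^2 - 5*t)) dt + (-15*B_t^4*t^2/2) dB_t

Itô's formula for f(t, x): d f(t, B_t) = (f_t + (1/2) f_xx) dt + f_x dB_t. Compute partials of f(t, x) = -3*t^2*x^5/2:
  f_t(t,x)  = -3*t*x^5
  f_x(t,x)  = -15*t^2*x^4/2
  f_xx(t,x) = -30*t^2*x^3
Assemble drift = f_t + (1/2) f_xx = 3*t*x^3*(-5*t - x^2) and diffusion = f_x = -15*t^2*x^4/2. Substituting x = B_t:
  d(-3*B_t^5*t^2/2) = (3*B_t^3*t*(-B_t^2 - 5*t)) dt + (-15*B_t^4*t^2/2) dB_t.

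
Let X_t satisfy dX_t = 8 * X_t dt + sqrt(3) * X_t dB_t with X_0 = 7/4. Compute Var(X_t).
Var(X_t) = 49*(exp(3*t) - 1)*exp(16*t)/16

For GBM dX = mu X dt + sigma X dB with X_0 = x_0, apply Itô to Y = log X: dY = (mu - sigma^2/2) dt + sigma dB, so Y_t = log(x_0) + (mu - sigma^2/2) t + sigma B_t and hence X_t = x_0 * exp((mu - sigma^2/2) t + sigma B_t).
With mu = 8, sigma = sqrt(3), x_0 = 7/4, this gives:
  X_t = 7/4 * exp((13/2) * t + (sqrt(3)) * B_t).
Since sigma*B_t ~ Normal(0, sigma^2 t), E[exp(sigma*B_t)] = exp(sigma^2 t / 2); so E[X_t] = x_0 * exp((mu - sigma^2/2) t) * exp(sigma^2 t / 2) = x_0 * exp(mu t) = 7*exp(8*t)/4.
Var(X_t) = E[X_t^2] - (E[X_t])^2 = x_0^2 * exp(2 mu t) * (exp(sigma^2 t) - 1) = 49*(exp(3*t) - 1)*exp(16*t)/16.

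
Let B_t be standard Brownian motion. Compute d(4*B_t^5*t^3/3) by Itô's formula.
d(4*B_t^5*t^3/3) = (B_t^3*t^2*(4*B_t^2 + 40*t/3)) dt + (20*B_t^4*t^3/3) dB_t

Itô's formula for f(t, x): d f(t, B_t) = (f_t + (1/2) f_xx) dt + f_x dB_t. Compute partials of f(t, x) = 4*t^3*x^5/3:
  f_t(t,x)  = 4*t^2*x^5
  f_x(t,x)  = 20*t^3*x^4/3
  f_xx(t,x) = 80*t^3*x^3/3
Assemble drift = f_t + (1/2) f_xx = t^2*x^3*(40*t/3 + 4*x^2) and diffusion = f_x = 20*t^3*x^4/3. Substituting x = B_t:
  d(4*B_t^5*t^3/3) = (B_t^3*t^2*(4*B_t^2 + 40*t/3)) dt + (20*B_t^4*t^3/3) dB_t.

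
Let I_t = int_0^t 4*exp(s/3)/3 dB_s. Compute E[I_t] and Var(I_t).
E[I_t] = 0; Var(I_t) = 8*exp(2*t/3)/3 - 8/3

The Itô integral of a deterministic integrand f(s) has mean 0 because each increment f(s) * (B_{s+ds} - B_s) has mean 0. By the Itô isometry:
  Var( int_0^t f(s) dB_s ) = E[ (int_0^t f(s) dB_s)^2 ] = int_0^t f(s)^2 ds.
Here f(s) = 4*exp(s/3)/3, so f(s)^2 = 16*exp(2*s/3)/9. Integrate:
  int_0^t (16*exp(2*s/3)/9) ds = 8*exp(2*t/3)/3 - 8/3.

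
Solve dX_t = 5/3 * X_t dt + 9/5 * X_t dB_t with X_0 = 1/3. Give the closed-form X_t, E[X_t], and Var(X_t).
X_t = 1/3 * exp((7/150) t + (9/5) B_t); E[X_t] = exp(5*t/3)/3; Var(X_t) = (exp(81*t/25) - 1)*exp(10*t/3)/9

For GBM dX = mu X dt + sigma X dB with X_0 = x_0, apply Itô to Y = log X: dY = (mu - sigma^2/2) dt + sigma dB, so Y_t = log(x_0) + (mu - sigma^2/2) t + sigma B_t and hence X_t = x_0 * exp((mu - sigma^2/2) t + sigma B_t).
With mu = 5/3, sigma = 9/5, x_0 = 1/3, this gives:
  X_t = 1/3 * exp((7/150) * t + (9/5) * B_t).
Since sigma*B_t ~ Normal(0, sigma^2 t), E[exp(sigma*B_t)] = exp(sigma^2 t / 2); so E[X_t] = x_0 * exp((mu - sigma^2/2) t) * exp(sigma^2 t / 2) = x_0 * exp(mu t) = exp(5*t/3)/3.
Var(X_t) = E[X_t^2] - (E[X_t])^2 = x_0^2 * exp(2 mu t) * (exp(sigma^2 t) - 1) = (exp(81*t/25) - 1)*exp(10*t/3)/9.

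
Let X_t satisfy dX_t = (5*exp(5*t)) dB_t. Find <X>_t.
<X>_t = 5*exp(10*t)/2 - 5/2

For an Itô process dX_t = a(t) dt + b(t) dB_t, the quadratic variation is <X>_t = int_0^t b(s)^2 ds (the drift term does not contribute). Here b(s) = 5*exp(5*s), so
  b(s)^2 = 25*exp(10*s).
Integrating from 0 to t:
  <X>_t = int_0^t (25*exp(10*s)) ds = 5*exp(10*t)/2 - 5/2.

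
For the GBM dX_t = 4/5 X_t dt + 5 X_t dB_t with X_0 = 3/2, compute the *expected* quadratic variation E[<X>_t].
E[<X>_t] = 1125*exp(133*t/5)/532 - 1125/532

<X>_t = int_0^t (5 * X_s)^2 ds. Taking expectation inside the integral: E[<X>_t] = 5^2 * int_0^t E[X_s^2] ds. For GBM, E[X_s^2] = x_0^2 * exp((2 mu + sigma^2) s). Integrating:
  E[<X>_t] = 5^2 * (3/2)^2 * (exp((2*(4/5) + 5^2) t) - 1) / (2*(4/5) + 5^2)
           = 5^2 * (3/2)^2 * (exp((133/5) t) - 1) / (133/5) = 1125*exp(133*t/5)/532 - 1125/532.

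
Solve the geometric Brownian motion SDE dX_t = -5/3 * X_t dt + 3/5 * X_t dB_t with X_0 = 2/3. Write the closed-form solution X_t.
X_t = 2/3 * exp((-277/150) * t + (3/5) * B_t)

For GBM dX = mu X dt + sigma X dB with X_0 = x_0, apply Itô to Y = log X: dY = (mu - sigma^2/2) dt + sigma dB, so Y_t = log(x_0) + (mu - sigma^2/2) t + sigma B_t and hence X_t = x_0 * exp((mu - sigma^2/2) t + sigma B_t).
With mu = -5/3, sigma = 3/5, x_0 = 2/3, this gives:
  X_t = 2/3 * exp((-277/150) * t + (3/5) * B_t).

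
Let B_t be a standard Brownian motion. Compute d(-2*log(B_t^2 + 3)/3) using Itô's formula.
d(-2*log(B_t^2 + 3)/3) = (2*(B_t^2 - 3)/(3*(B_t^2 + 3)^2)) dt + (-4*B_t/(3*B_t^2 + 9)) dB_t

Itô's formula for f(B_t) gives d f(B_t) = f'(B_t) dB_t + (1/2) f''(B_t) dt. Compute derivatives of f(x) = -2*log(x^2 + 3)/3:
  f'(x)  = -4*x/(3*x^2 + 9)
  f''(x) = 4*(x^2 - 3)/(3*(x^2 + 3)^2)
Substitute x = B_t and multiply the f'' term by 1/2:
  drift     = (1/2) * (4*(x^2 - 3)/(3*(x^2 + 3)^2)) evaluated at B_t = 2*(B_t^2 - 3)/(3*(B_t^2 + 3)^2)
  diffusion = (-4*x/(3*x^2 + 9)) evaluated at B_t = -4*B_t/(3*B_t^2 + 9)
Therefore d(-2*log(B_t^2 + 3)/3) = (2*(B_t^2 - 3)/(3*(B_t^2 + 3)^2)) dt + (-4*B_t/(3*B_t^2 + 9)) dB_t.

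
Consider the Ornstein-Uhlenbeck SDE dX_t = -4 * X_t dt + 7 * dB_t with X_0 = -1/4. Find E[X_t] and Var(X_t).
E[X_t] = -exp(-4*t)/4; Var(X_t) = 49/8 - 49*exp(-8*t)/8

The OU SDE dX = -theta X dt + sigma dB admits the integrating factor exp(theta t): d(exp(theta t) X_t) = sigma exp(theta t) dB_t. Integrating from 0 to t:
  X_t = x_0 * exp(-theta t) + sigma * int_0^t exp(-theta (t-s)) dB_s.
The Itô integral has mean 0 and (by the Itô isometry) variance sigma^2 * int_0^t exp(-2 theta (t - s)) ds = sigma^2 * (1 - exp(-2 theta t)) / (2 theta).
With theta = 4, sigma = 7, x_0 = -1/4:
  E[X_t] = -1/4 * exp(-4 t) = -exp(-4*t)/4
  Var(X_t) = (7)^2 * (1 - exp(-2*4 t)) / (2 * 4) = 49/8 - 49*exp(-8*t)/8.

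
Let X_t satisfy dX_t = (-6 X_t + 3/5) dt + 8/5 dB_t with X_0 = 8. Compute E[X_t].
E[X_t] = 1/10 + 79*exp(-6*t)/10

Taking expectations and using E[dB_t] = 0, the mean m(t) = E[X_t] satisfies the ODE m'(t) = a m(t) + b with m(0) = x_0. With a = -6, b = 3/5, x_0 = 8, the solution is
  m(t) = x_0 * exp(a t) + (b/a) * (exp(a t) - 1)
       = 8 * exp((-6) t) + ((3/5)/(-6)) * (exp((-6) t) - 1)
       = 1/10 + 79*exp(-6*t)/10.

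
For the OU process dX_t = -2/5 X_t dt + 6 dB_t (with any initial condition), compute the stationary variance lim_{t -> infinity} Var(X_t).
lim Var(X_t) = 45

The OU SDE dX = -theta X dt + sigma dB admits the integrating factor exp(theta t): d(exp(theta t) X_t) = sigma exp(theta t) dB_t. Integrating from 0 to t gives X_t = x_0 * exp(-theta t) + sigma * int_0^t exp(-theta (t-s)) dB_s for any initial x_0. The Itô integral has variance (by the Itô isometry) sigma^2 * int_0^t exp(-2 theta (t - s)) ds = sigma^2 * (1 - exp(-2 theta t)) / (2 theta), independent of x_0.
With theta = 2/5, sigma = 6:
  Var(X_t) = (6)^2 * (1 - exp(-2*2/5 t)) / (2 * 2/5) = 45 - 45*exp(-4*t/5).
As t -> infinity, exp(-2*2/5 t) -> 0, so the stationary variance is sigma^2 / (2 theta) = 45.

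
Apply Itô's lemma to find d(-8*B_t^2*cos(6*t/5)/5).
d(-8*B_t^2*cos(6*t/5)/5) = (48*B_t^2*sin(6*t/5)/25 - 8*cos(6*t/5)/5) dt + (-16*B_t*cos(6*t/5)/5) dB_t

Itô's formula for f(t, x): d f(t, B_t) = (f_t + (1/2) f_xx) dt + f_x dB_t. Compute partials of f(t, x) = -8*x^2*cos(6*t/5)/5:
  f_t(t,x)  = 48*x^2*sin(6*t/5)/25
  f_x(t,x)  = -16*x*cos(6*t/5)/5
  f_xx(t,x) = -16*cos(6*t/5)/5
Assemble drift = f_t + (1/2) f_xx = 48*x^2*sin(6*t/5)/25 - 8*cos(6*t/5)/5 and diffusion = f_x = -16*x*cos(6*t/5)/5. Substituting x = B_t:
  d(-8*B_t^2*cos(6*t/5)/5) = (48*B_t^2*sin(6*t/5)/25 - 8*cos(6*t/5)/5) dt + (-16*B_t*cos(6*t/5)/5) dB_t.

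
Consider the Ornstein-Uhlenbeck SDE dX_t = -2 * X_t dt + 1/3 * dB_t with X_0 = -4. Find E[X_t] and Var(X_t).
E[X_t] = -4*exp(-2*t); Var(X_t) = 1/36 - exp(-4*t)/36

The OU SDE dX = -theta X dt + sigma dB admits the integrating factor exp(theta t): d(exp(theta t) X_t) = sigma exp(theta t) dB_t. Integrating from 0 to t:
  X_t = x_0 * exp(-theta t) + sigma * int_0^t exp(-theta (t-s)) dB_s.
The Itô integral has mean 0 and (by the Itô isometry) variance sigma^2 * int_0^t exp(-2 theta (t - s)) ds = sigma^2 * (1 - exp(-2 theta t)) / (2 theta).
With theta = 2, sigma = 1/3, x_0 = -4:
  E[X_t] = -4 * exp(-2 t) = -4*exp(-2*t)
  Var(X_t) = (1/3)^2 * (1 - exp(-2*2 t)) / (2 * 2) = 1/36 - exp(-4*t)/36.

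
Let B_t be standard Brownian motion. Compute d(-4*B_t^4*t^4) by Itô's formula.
d(-4*B_t^4*t^4) = (B_t^2*t^3*(-16*B_t^2 - 24*t)) dt + (-16*B_t^3*t^4) dB_t

Itô's formula for f(t, x): d f(t, B_t) = (f_t + (1/2) f_xx) dt + f_x dB_t. Compute partials of f(t, x) = -4*t^4*x^4:
  f_t(t,x)  = -16*t^3*x^4
  f_x(t,x)  = -16*t^4*x^3
  f_xx(t,x) = -48*t^4*x^2
Assemble drift = f_t + (1/2) f_xx = t^3*x^2*(-24*t - 16*x^2) and diffusion = f_x = -16*t^4*x^3. Substituting x = B_t:
  d(-4*B_t^4*t^4) = (B_t^2*t^3*(-16*B_t^2 - 24*t)) dt + (-16*B_t^3*t^4) dB_t.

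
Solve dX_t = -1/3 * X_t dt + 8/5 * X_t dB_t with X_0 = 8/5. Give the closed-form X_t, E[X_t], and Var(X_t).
X_t = 8/5 * exp((-121/75) t + (8/5) B_t); E[X_t] = 8*exp(-t/3)/5; Var(X_t) = (64*exp(64*t/25) - 64)*exp(-2*t/3)/25

For GBM dX = mu X dt + sigma X dB with X_0 = x_0, apply Itô to Y = log X: dY = (mu - sigma^2/2) dt + sigma dB, so Y_t = log(x_0) + (mu - sigma^2/2) t + sigma B_t and hence X_t = x_0 * exp((mu - sigma^2/2) t + sigma B_t).
With mu = -1/3, sigma = 8/5, x_0 = 8/5, this gives:
  X_t = 8/5 * exp((-121/75) * t + (8/5) * B_t).
Since sigma*B_t ~ Normal(0, sigma^2 t), E[exp(sigma*B_t)] = exp(sigma^2 t / 2); so E[X_t] = x_0 * exp((mu - sigma^2/2) t) * exp(sigma^2 t / 2) = x_0 * exp(mu t) = 8*exp(-t/3)/5.
Var(X_t) = E[X_t^2] - (E[X_t])^2 = x_0^2 * exp(2 mu t) * (exp(sigma^2 t) - 1) = (64*exp(64*t/25) - 64)*exp(-2*t/3)/25.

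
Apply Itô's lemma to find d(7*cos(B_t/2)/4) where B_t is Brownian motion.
d(7*cos(B_t/2)/4) = (-7*cos(B_t/2)/32) dt + (-7*sin(B_t/2)/8) dB_t

Itô's formula for f(B_t) gives d f(B_t) = f'(B_t) dB_t + (1/2) f''(B_t) dt. Compute derivatives of f(x) = 7*cos(x/2)/4:
  f'(x)  = -7*sin(x/2)/8
  f''(x) = -7*cos(x/2)/16
Substitute x = B_t and multiply the f'' term by 1/2:
  drift     = (1/2) * (-7*cos(x/2)/16) evaluated at B_t = -7*cos(B_t/2)/32
  diffusion = (-7*sin(x/2)/8) evaluated at B_t = -7*sin(B_t/2)/8
Therefore d(7*cos(B_t/2)/4) = (-7*cos(B_t/2)/32) dt + (-7*sin(B_t/2)/8) dB_t.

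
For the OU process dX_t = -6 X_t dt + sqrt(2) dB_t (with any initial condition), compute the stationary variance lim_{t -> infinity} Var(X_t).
lim Var(X_t) = 1/6

The OU SDE dX = -theta X dt + sigma dB admits the integrating factor exp(theta t): d(exp(theta t) X_t) = sigma exp(theta t) dB_t. Integrating from 0 to t gives X_t = x_0 * exp(-theta t) + sigma * int_0^t exp(-theta (t-s)) dB_s for any initial x_0. The Itô integral has variance (by the Itô isometry) sigma^2 * int_0^t exp(-2 theta (t - s)) ds = sigma^2 * (1 - exp(-2 theta t)) / (2 theta), independent of x_0.
With theta = 6, sigma = sqrt(2):
  Var(X_t) = (sqrt(2))^2 * (1 - exp(-2*6 t)) / (2 * 6) = 1/6 - exp(-12*t)/6.
As t -> infinity, exp(-2*6 t) -> 0, so the stationary variance is sigma^2 / (2 theta) = 1/6.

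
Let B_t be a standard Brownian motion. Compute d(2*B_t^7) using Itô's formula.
d(2*B_t^7) = (42*B_t^5) dt + (14*B_t^6) dB_t

Itô's formula for f(B_t) gives d f(B_t) = f'(B_t) dB_t + (1/2) f''(B_t) dt. Compute derivatives of f(x) = 2*x^7:
  f'(x)  = 14*x^6
  f''(x) = 84*x^5
Substitute x = B_t and multiply the f'' term by 1/2:
  drift     = (1/2) * (84*x^5) evaluated at B_t = 42*B_t^5
  diffusion = (14*x^6) evaluated at B_t = 14*B_t^6
Therefore d(2*B_t^7) = (42*B_t^5) dt + (14*B_t^6) dB_t.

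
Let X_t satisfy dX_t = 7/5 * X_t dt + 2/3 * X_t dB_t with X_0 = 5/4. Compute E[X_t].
E[X_t] = 5*exp(7*t/5)/4

For GBM dX = mu X dt + sigma X dB with X_0 = x_0, apply Itô to Y = log X: dY = (mu - sigma^2/2) dt + sigma dB, so Y_t = log(x_0) + (mu - sigma^2/2) t + sigma B_t and hence X_t = x_0 * exp((mu - sigma^2/2) t + sigma B_t).
With mu = 7/5, sigma = 2/3, x_0 = 5/4, this gives:
  X_t = 5/4 * exp((53/45) * t + (2/3) * B_t).
Since sigma*B_t ~ Normal(0, sigma^2 t), E[exp(sigma*B_t)] = exp(sigma^2 t / 2); so E[X_t] = x_0 * exp((mu - sigma^2/2) t) * exp(sigma^2 t / 2) = x_0 * exp(mu t) = 5*exp(7*t/5)/4.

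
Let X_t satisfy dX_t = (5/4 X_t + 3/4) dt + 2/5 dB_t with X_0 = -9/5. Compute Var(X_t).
Var(X_t) = 8*exp(5*t/2)/125 - 8/125

The variance V(t) = Var(X_t) satisfies V'(t) = 2 a V(t) + c^2 with V(0) = 0 (drift coefficient is linear in X, diffusion is constant). With a = 5/4, c = 2/5, the solution is
  V(t) = (c^2 / (2 a)) * (exp(2 a t) - 1)
       = ((2/5)^2 / (2*(5/4))) * (exp((5/2) t) - 1)
       = 8*exp(5*t/2)/125 - 8/125.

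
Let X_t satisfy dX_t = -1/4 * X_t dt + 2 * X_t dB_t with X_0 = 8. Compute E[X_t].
E[X_t] = 8*exp(-t/4)

For GBM dX = mu X dt + sigma X dB with X_0 = x_0, apply Itô to Y = log X: dY = (mu - sigma^2/2) dt + sigma dB, so Y_t = log(x_0) + (mu - sigma^2/2) t + sigma B_t and hence X_t = x_0 * exp((mu - sigma^2/2) t + sigma B_t).
With mu = -1/4, sigma = 2, x_0 = 8, this gives:
  X_t = 8 * exp((-9/4) * t + (2) * B_t).
Since sigma*B_t ~ Normal(0, sigma^2 t), E[exp(sigma*B_t)] = exp(sigma^2 t / 2); so E[X_t] = x_0 * exp((mu - sigma^2/2) t) * exp(sigma^2 t / 2) = x_0 * exp(mu t) = 8*exp(-t/4).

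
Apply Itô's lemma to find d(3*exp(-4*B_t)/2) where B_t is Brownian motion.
d(3*exp(-4*B_t)/2) = (12*exp(-4*B_t)) dt + (-6*exp(-4*B_t)) dB_t

Itô's formula for f(B_t) gives d f(B_t) = f'(B_t) dB_t + (1/2) f''(B_t) dt. Compute derivatives of f(x) = 3*exp(-4*x)/2:
  f'(x)  = -6*exp(-4*x)
  f''(x) = 24*exp(-4*x)
Substitute x = B_t and multiply the f'' term by 1/2:
  drift     = (1/2) * (24*exp(-4*x)) evaluated at B_t = 12*exp(-4*B_t)
  diffusion = (-6*exp(-4*x)) evaluated at B_t = -6*exp(-4*B_t)
Therefore d(3*exp(-4*B_t)/2) = (12*exp(-4*B_t)) dt + (-6*exp(-4*B_t)) dB_t.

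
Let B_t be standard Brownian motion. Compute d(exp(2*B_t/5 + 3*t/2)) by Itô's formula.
d(exp(2*B_t/5 + 3*t/2)) = (79*exp(2*B_t/5 + 3*t/2)/50) dt + (2*exp(2*B_t/5 + 3*t/2)/5) dB_t

Itô's formula for f(t, x): d f(t, B_t) = (f_t + (1/2) f_xx) dt + f_x dB_t. Compute partials of f(t, x) = exp(3*t/2 + 2*x/5):
  f_t(t,x)  = 3*exp(3*t/2 + 2*x/5)/2
  f_x(t,x)  = 2*exp(3*t/2 + 2*x/5)/5
  f_xx(t,x) = 4*exp(3*t/2 + 2*x/5)/25
Assemble drift = f_t + (1/2) f_xx = 79*exp(3*t/2 + 2*x/5)/50 and diffusion = f_x = 2*exp(3*t/2 + 2*x/5)/5. Substituting x = B_t:
  d(exp(2*B_t/5 + 3*t/2)) = (79*exp(2*B_t/5 + 3*t/2)/50) dt + (2*exp(2*B_t/5 + 3*t/2)/5) dB_t.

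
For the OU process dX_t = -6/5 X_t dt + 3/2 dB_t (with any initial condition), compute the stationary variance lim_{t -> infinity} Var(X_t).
lim Var(X_t) = 15/16

The OU SDE dX = -theta X dt + sigma dB admits the integrating factor exp(theta t): d(exp(theta t) X_t) = sigma exp(theta t) dB_t. Integrating from 0 to t gives X_t = x_0 * exp(-theta t) + sigma * int_0^t exp(-theta (t-s)) dB_s for any initial x_0. The Itô integral has variance (by the Itô isometry) sigma^2 * int_0^t exp(-2 theta (t - s)) ds = sigma^2 * (1 - exp(-2 theta t)) / (2 theta), independent of x_0.
With theta = 6/5, sigma = 3/2:
  Var(X_t) = (3/2)^2 * (1 - exp(-2*6/5 t)) / (2 * 6/5) = 15/16 - 15*exp(-12*t/5)/16.
As t -> infinity, exp(-2*6/5 t) -> 0, so the stationary variance is sigma^2 / (2 theta) = 15/16.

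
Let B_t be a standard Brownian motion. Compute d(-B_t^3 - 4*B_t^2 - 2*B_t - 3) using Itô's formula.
d(-B_t^3 - 4*B_t^2 - 2*B_t - 3) = (-3*B_t - 4) dt + (-3*B_t^2 - 8*B_t - 2) dB_t

Itô's formula for f(B_t) gives d f(B_t) = f'(B_t) dB_t + (1/2) f''(B_t) dt. Compute derivatives of f(x) = -x^3 - 4*x^2 - 2*x - 3:
  f'(x)  = -3*x^2 - 8*x - 2
  f''(x) = -6*x - 8
Substitute x = B_t and multiply the f'' term by 1/2:
  drift     = (1/2) * (-6*x - 8) evaluated at B_t = -3*B_t - 4
  diffusion = (-3*x^2 - 8*x - 2) evaluated at B_t = -3*B_t^2 - 8*B_t - 2
Therefore d(-B_t^3 - 4*B_t^2 - 2*B_t - 3) = (-3*B_t - 4) dt + (-3*B_t^2 - 8*B_t - 2) dB_t.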